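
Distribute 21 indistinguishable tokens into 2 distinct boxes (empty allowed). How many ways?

Stars and bars: C(n+k-1, k-1) = C(22,1).

Final answer: C(22,1) = 22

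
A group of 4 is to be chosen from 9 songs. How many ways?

C(9,4) = 9!/(4! x (9-4)!).

Final answer: C(9,4) = 126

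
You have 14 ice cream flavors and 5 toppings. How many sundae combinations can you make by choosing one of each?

By the multiplication principle: 14 x 5.

Final answer: 70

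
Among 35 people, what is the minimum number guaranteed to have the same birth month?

There are 12 possible values for birth month. With 35 people and 12 categories, by pigeonhole: ceiling(35/12).

Final answer: 3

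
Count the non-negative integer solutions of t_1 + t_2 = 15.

Stars and bars with 15 stars and 1 bars:
C(15+2-1, 2-1) = C(16,1).

Final answer: C(16,1) = 16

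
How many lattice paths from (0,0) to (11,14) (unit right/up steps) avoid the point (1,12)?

Total paths to (11,14): C(25,14) = 4457400.
Paths through (1,12): C(13,12) x C(12,2) = 858.
Avoiding (1,12): 4457400 - 858.

Final answer: 4456542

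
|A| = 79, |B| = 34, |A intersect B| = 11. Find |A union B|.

|A union B| = |A| + |B| - |A intersect B| = 79 + 34 - 11.

Final answer: 102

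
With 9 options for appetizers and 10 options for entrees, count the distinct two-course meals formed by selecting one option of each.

By the multiplication principle: 9 x 10.

Final answer: 90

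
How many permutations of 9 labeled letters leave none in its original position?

Use the recurrence D(n) = (n-1)(D(n-1) + D(n-2)) with D(0)=1, D(1)=0.
D(2) = 1 x (0 + 1) = 1
D(3) = 2 x (1 + 0) = 2
D(4) = 3 x (2 + 1) = 9
D(5) = 4 x (9 + 2) = 44
D(6) = 5 x (44 + 9) = 265
D(7) = 6 x (265 + 44) = 1854
D(8) = 7 x (1854 + 265) = 14833
D(9) = 8 x (D(8) + D(7)) = 8 x (14833 + 1854)

Final answer: D(9) = 133496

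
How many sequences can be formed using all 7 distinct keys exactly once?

The number of ways to arrange 7 distinct objects is 7!.

Final answer: 7! = 5040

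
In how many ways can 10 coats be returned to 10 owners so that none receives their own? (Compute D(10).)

Use the recurrence D(n) = (n-1)(D(n-1) + D(n-2)) with D(0)=1, D(1)=0.
D(2) = 1 x (0 + 1) = 1
D(3) = 2 x (1 + 0) = 2
D(4) = 3 x (2 + 1) = 9
D(5) = 4 x (9 + 2) = 44
D(6) = 5 x (44 + 9) = 265
D(7) = 6 x (265 + 44) = 1854
D(8) = 7 x (1854 + 265) = 14833
D(9) = 8 x (14833 + 1854) = 133496
D(10) = 9 x (D(9) + D(8)) = 9 x (133496 + 14833)

Final answer: D(10) = 1334961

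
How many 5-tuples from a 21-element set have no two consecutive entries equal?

First character: 21 choices. Each subsequent: 20 choices (must differ from the previous one).
Total: 21 x 20^4.

Final answer: 21 x 20^{4} = 3360000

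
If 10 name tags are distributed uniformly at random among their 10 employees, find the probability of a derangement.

Derangements satisfy D(n) = (n-1)(D(n-1) + D(n-2)), starting from D(0)=1, D(1)=0.
Building up: D(2)=1, D(3)=2, D(4)=9, D(5)=44, D(6)=265, D(7)=1854, D(8)=14833, D(9)=133496, D(10)=1334961.
Total arrangements: 10! = 3628800.
Probability = D(10)/10! = 16481/44800.

Final answer: D(10)/10! = 1334961/3628800 = 0.367879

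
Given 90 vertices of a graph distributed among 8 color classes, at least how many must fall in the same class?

By pigeonhole with 90 objects and 8 categories: ceiling(90/8).

Final answer: 12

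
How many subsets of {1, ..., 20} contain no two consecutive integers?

Condition on whether n belongs to the subset: if not, any valid subset of {1, ..., n-1} works (a(n-1)); if so, n-1 is excluded and the rest is a valid subset of {1, ..., n-2} (a(n-2)). Hence a(n) = a(n-1) + a(n-2), a(1)=2, a(2)=3.
Computing successive values: a(1)=2, a(2)=3, a(3)=5, a(4)=8, a(5)=13, a(6)=21, a(7)=34, a(8)=55, a(9)=89, a(10)=144, a(11)=233, a(12)=377, a(13)=610, a(14)=987, a(15)=1597, a(16)=2584, a(17)=4181, a(18)=6765, a(19)=10946, a(20)=17711.

Final answer: 17711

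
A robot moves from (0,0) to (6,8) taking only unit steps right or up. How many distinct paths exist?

Each path has 6 right steps and 8 up steps in some order (14 steps total).
Choose which 8 of the 14 steps are up: C(14,8).

Final answer: C(14,8) = 3003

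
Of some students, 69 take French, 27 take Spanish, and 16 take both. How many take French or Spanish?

|A union B| = |A| + |B| - |A intersect B| = 69 + 27 - 16.

Final answer: 80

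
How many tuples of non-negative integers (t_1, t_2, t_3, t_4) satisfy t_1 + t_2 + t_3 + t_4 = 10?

Stars and bars with 10 stars and 3 bars:
C(10+4-1, 4-1) = C(13,3).

Final answer: C(13,3) = 286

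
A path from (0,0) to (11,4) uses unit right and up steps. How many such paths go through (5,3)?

Paths (0,0)->(5,3): C(8,3) = 56.
Paths (5,3)->(11,4): C(7,1) = 7.
By multiplication principle: 56 x 7.

Final answer: 392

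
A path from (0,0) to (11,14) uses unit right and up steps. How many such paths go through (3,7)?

Paths (0,0)->(3,7): C(10,7) = 120.
Paths (3,7)->(11,14): C(15,7) = 6435.
By multiplication principle: 120 x 6435.

Final answer: 772200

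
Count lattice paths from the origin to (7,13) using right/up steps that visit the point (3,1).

Paths (0,0)->(3,1): C(4,1) = 4.
Paths (3,1)->(7,13): C(16,12) = 1820.
By multiplication principle: 4 x 1820.

Final answer: 7280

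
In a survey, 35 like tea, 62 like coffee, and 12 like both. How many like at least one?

|A union B| = |A| + |B| - |A intersect B| = 35 + 62 - 12.

Final answer: 85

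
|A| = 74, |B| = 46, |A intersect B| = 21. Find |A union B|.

|A union B| = |A| + |B| - |A intersect B| = 74 + 46 - 21.

Final answer: 99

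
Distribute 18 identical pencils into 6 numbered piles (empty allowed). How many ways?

Stars and bars: C(n+k-1, k-1) = C(23,5).

Final answer: C(23,5) = 33649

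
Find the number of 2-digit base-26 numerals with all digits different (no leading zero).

The leading digit has 25 choices (anything but zero); the next has 25 (anything but the first), then 24, and so on, one fewer each time.
Total: 25 x 25.

Final answer: 625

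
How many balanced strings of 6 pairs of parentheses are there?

The structures are counted by the Catalan number C_n. Here n = 6 (pairs).
C_n = C(2n,n)/(n+1), so C_{6} = C(12,6)/7 = 924/7.

Final answer: C_{6} = 132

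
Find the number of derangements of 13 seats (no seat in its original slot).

D(n) = (n-1)(D(n-1) + D(n-2)), D(0)=1, D(1)=0.
D(2) = 1 x (0 + 1) = 1
D(3) = 2 x (1 + 0) = 2
D(4) = 3 x (2 + 1) = 9
D(5) = 4 x (9 + 2) = 44
D(6) = 5 x (44 + 9) = 265
D(7) = 6 x (265 + 44) = 1854
D(8) = 7 x (1854 + 265) = 14833
D(9) = 8 x (14833 + 1854) = 133496
D(10) = 9 x (133496 + 14833) = 1334961
D(11) = 10 x (1334961 + 133496) = 14684570
D(12) = 11 x (14684570 + 1334961) = 176214841
D(13) = 12 x (D(12) + D(11)) = 12 x (176214841 + 14684570)

Final answer: D(13) = 2290792932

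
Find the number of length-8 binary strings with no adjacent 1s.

Classify by the final bit: ...0 gives a(n-1) strings, ...01 gives a(n-2) strings. Thus a(n) = a(n-1) + a(n-2) with a(1)=2, a(2)=3.
Building up term by term: a(1)=2, a(2)=3, a(3)=5, a(4)=8, a(5)=13, a(6)=21, a(7)=34, a(8)=55.

Final answer: 55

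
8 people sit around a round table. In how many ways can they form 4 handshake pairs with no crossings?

The structures are counted by the Catalan number C_n. Here n = 8/2 = 4.
C_n = C(2n,n)/(n+1), so C_{4} = C(8,4)/5 = 70/5.

Final answer: C_{4} = 14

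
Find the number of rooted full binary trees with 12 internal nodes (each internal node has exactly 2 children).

This is counted by the nth Catalan number C_n. Here n = 12.
C_n = C(2n,n) - C(2n,n+1), so C_{12} = C(24,12) - C(24,13) = 2704156 - 2496144.

Final answer: C_{12} = 208012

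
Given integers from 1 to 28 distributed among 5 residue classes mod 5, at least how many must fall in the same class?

By pigeonhole with 28 objects and 5 categories: ceiling(28/5).

Final answer: 6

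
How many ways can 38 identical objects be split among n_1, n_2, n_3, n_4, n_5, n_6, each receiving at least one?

Substitute n'_i = n_i - 1 (so n'_i >= 0). Then sum n'_i = 38 - 6 = 32.
Stars and bars: C(32+6-1, 6-1) = C(37,5).

Final answer: C(37,5) = 435897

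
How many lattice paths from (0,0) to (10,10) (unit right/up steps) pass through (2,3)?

Paths (0,0)->(2,3): C(5,3) = 10.
Paths (2,3)->(10,10): C(15,7) = 6435.
By multiplication principle: 10 x 6435.

Final answer: 64350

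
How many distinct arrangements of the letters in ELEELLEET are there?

Letters (E:5, L:3, T:1). Total letters: 9.
Permutations = 9!/(5! x 3!).

Final answer: 504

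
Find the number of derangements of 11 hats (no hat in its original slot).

Derangements satisfy D(n) = (n-1)(D(n-1) + D(n-2)), starting from D(0)=1, D(1)=0.
D(2) = 1 x (0 + 1) = 1
D(3) = 2 x (1 + 0) = 2
D(4) = 3 x (2 + 1) = 9
D(5) = 4 x (9 + 2) = 44
D(6) = 5 x (44 + 9) = 265
D(7) = 6 x (265 + 44) = 1854
D(8) = 7 x (1854 + 265) = 14833
D(9) = 8 x (14833 + 1854) = 133496
D(10) = 9 x (133496 + 14833) = 1334961
D(11) = 10 x (D(10) + D(9)) = 10 x (1334961 + 133496)

Final answer: D(11) = 14684570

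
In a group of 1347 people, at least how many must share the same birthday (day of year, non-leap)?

There are 365 possible values for birthday (day of year, non-leap). With 1347 people and 365 categories, by pigeonhole: ceiling(1347/365).

Final answer: 4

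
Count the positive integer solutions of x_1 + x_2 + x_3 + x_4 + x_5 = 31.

Substitute x'_i = x_i - 1 (so x'_i >= 0). Then sum x'_i = 31 - 5 = 26.
Stars and bars: C(26+5-1, 5-1) = C(30,4).

Final answer: C(30,4) = 27405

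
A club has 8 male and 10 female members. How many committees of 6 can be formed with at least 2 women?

Sum over valid woman counts:
C(10,2)C(8,4) = 3150
C(10,3)C(8,3) = 6720
C(10,4)C(8,2) = 5880
C(10,5)C(8,1) = 2016
C(10,6)C(8,0) = 210
Total: 3150 + 6720 + 5880 + 2016 + 210.

Final answer: 17976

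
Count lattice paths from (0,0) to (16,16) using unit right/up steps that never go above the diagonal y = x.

Total monotonic paths to (16,16): C(32,16) = 601080390.
Paths that cross above y=x (reflection bijection): C(32,17) = 565722720.
Valid Dyck paths: 601080390 - 565722720.
(These counts are the Catalan numbers.)

Final answer: C_{16} = 35357670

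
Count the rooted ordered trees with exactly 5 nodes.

The structures are counted by the Catalan number C_n. Here n = 5 - 1 = 4.
C_n = C(2n,n)/(n+1), so C_{4} = C(8,4)/5 = 70/5.

Final answer: C_{4} = 14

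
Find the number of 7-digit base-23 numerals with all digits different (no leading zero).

First digit: 22 (nonzero). Second: 22 (not first). Third: 21, etc.
Total: 22 x 22 x 21 x 20 x 19 x 18 x 17.

Final answer: 1181869920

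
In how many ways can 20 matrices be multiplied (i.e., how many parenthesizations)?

This is counted by the nth Catalan number C_n. Here n = 20 - 1 = 19.
C_n = C(2n,n)/(n+1), so C_{19} = C(38,19)/20 = 35345263800/20.

Final answer: C_{19} = 1767263190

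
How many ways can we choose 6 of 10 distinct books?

C(10,6) = 10!/(6! x 4!).

Final answer: \binom{10}{6} = 210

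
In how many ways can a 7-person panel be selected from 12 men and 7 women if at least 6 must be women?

Sum over valid woman counts:
C(7,6)C(12,1) = 84
C(7,7)C(12,0) = 1
Total: 84 + 1.

Final answer: 85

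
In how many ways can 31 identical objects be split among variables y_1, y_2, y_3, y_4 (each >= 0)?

Stars and bars with 31 stars and 3 bars:
C(31+4-1, 4-1) = C(34,3).

Final answer: C(34,3) = 5984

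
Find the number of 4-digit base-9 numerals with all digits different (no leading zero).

The leading digit has 8 choices (anything but zero); the next has 8 (anything but the first), then 7, and so on, one fewer each time.
Total: 8 x 8 x 7 x 6.

Final answer: 2688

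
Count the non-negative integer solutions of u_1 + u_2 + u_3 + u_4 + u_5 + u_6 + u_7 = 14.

Stars and bars with 14 stars and 6 bars:
C(14+7-1, 7-1) = C(20,6).

Final answer: C(20,6) = 38760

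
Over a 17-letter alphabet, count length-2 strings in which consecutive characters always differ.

Let g(n) count such strings. g(1) = 17, and each valid string of length n-1 extends in 16 ways (any symbol but the last), so g(n) = 16 g(n-1).
Total: g(2) = 17 x 16^1.

Final answer: 17 x 16^{1} = 272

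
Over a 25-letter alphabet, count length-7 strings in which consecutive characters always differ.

First character: 25 choices. Each subsequent: 24 choices (must differ from the previous one).
Total: 25 x 24^6.

Final answer: 25 x 24^{6} = 4777574400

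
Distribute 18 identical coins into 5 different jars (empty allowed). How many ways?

Stars and bars: C(n+k-1, k-1) = C(22,4).

Final answer: C(22,4) = 7315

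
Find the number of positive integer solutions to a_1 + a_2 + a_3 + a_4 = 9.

Substitute a'_i = a_i - 1 (so a'_i >= 0). Then sum a'_i = 9 - 4 = 5.
Stars and bars: C(5+4-1, 4-1) = C(8,3).

Final answer: C(8,3) = 56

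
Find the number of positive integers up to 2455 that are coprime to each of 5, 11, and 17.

|div by 5|=491, |div by 11|=223, |div by 17|=144.
|div by 5&11|=44, |div by 5&17|=28, |div by 11&17|=13, |div by all|=2.
By inclusion-exclusion, divisible by at least one: 491+223+144-44-28-13+2 = 775.
Not divisible by any: 2455 - 775.

Final answer: 1680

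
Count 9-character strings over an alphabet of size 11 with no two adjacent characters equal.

First character: 11 choices. Each subsequent: 10 choices (must differ from the previous one).
Total: 11 x 10^8.

Final answer: 11 x 10^{8} = 1100000000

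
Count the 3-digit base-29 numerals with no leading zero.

In base 29, the leading digit has 28 choices (1..28); each of the remaining 2 digits has 29 choices.
Total: 28 x 29^2.

Final answer: 23548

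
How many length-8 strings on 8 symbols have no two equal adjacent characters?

First character: 8 choices. Each subsequent: 7 choices (must differ from the previous one).
Total: 8 x 7^7.

Final answer: 8 x 7^{7} = 6588344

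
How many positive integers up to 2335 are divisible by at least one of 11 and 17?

Multiples of 11: 212. Multiples of 17: 137. Of both (lcm=187): 12.
By inclusion-exclusion: 212 + 137 - 12.

Final answer: 337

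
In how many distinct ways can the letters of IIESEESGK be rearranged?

Letters (E:3, G:1, I:2, K:1, S:2). Total letters: 9.
Permutations = 9!/(3! x 2! x 2!).

Final answer: 15120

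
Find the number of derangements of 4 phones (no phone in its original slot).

Use the recurrence D(n) = (n-1)(D(n-1) + D(n-2)) with D(0)=1, D(1)=0.
D(2) = 1 x (0 + 1) = 1
D(3) = 2 x (1 + 0) = 2
D(4) = 3 x (D(3) + D(2)) = 3 x (2 + 1)

Final answer: D(4) = 9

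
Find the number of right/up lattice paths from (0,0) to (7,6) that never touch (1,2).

Total paths to (7,6): C(13,6) = 1716.
Paths through (1,2): C(3,2) x C(10,4) = 630.
Avoiding (1,2): 1716 - 630.

Final answer: 1086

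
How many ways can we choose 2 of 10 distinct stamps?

C(10,2) = 10!/(2! x (10-2)!).

Final answer: C(10,2) = 45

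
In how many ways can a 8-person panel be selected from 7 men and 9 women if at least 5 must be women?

Sum over valid woman counts:
C(9,5)C(7,3) = 4410
C(9,6)C(7,2) = 1764
C(9,7)C(7,1) = 252
C(9,8)C(7,0) = 9
Total: 4410 + 1764 + 252 + 9.

Final answer: 6435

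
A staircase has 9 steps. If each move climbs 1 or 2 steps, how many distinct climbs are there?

Let f(n) count the ways. The last step is size 1 or 2, so f(n) = f(n-1) + f(n-2) with f(1)=1, f(2)=2.
Iterating the recurrence: f(1)=1, f(2)=2, f(3)=3, f(4)=5, f(5)=8, f(6)=13, f(7)=21, f(8)=34, f(9)=55.

Final answer: 55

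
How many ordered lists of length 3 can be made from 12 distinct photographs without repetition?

P(12,3) = 12!/(12-3)! = 12!/9!.

Final answer: P(12,3) = 1320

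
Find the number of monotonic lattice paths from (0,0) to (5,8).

Each path has 5 right steps and 8 up steps in some order (13 steps total).
Choose which 8 of the 13 steps are up: C(13,8).

Final answer: C(13,8) = 1287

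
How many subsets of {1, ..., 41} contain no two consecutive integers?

Condition on whether n belongs to the subset: if not, any valid subset of {1, ..., n-1} works (a(n-1)); if so, n-1 is excluded and the rest is a valid subset of {1, ..., n-2} (a(n-2)). Hence a(n) = a(n-1) + a(n-2), a(1)=2, a(2)=3.
Computing successive values: a(1)=2, a(2)=3, a(3)=5, a(4)=8, a(5)=13, a(6)=21, a(7)=34, a(8)=55, a(9)=89, a(10)=144, a(11)=233, a(12)=377, a(13)=610, a(14)=987, a(15)=1597, a(16)=2584, a(17)=4181, a(18)=6765, a(19)=10946, a(20)=17711, a(21)=28657, a(22)=46368, a(23)=75025, a(24)=121393, a(25)=196418, a(26)=317811, a(27)=514229, a(28)=832040, a(29)=1346269, a(30)=2178309, a(31)=3524578, a(32)=5702887, a(33)=9227465, a(34)=14930352, a(35)=24157817, a(36)=39088169, a(37)=63245986, a(38)=102334155, a(39)=165580141, a(40)=267914296, a(41)=433494437.

Final answer: 433494437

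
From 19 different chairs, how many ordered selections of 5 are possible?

P(19,5) = 19!/(19-5)! = 19!/14!.

Final answer: P(19,5) = 1395360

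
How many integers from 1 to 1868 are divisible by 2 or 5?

Multiples of 2: 934. Multiples of 5: 373. Of both (lcm=10): 186.
By inclusion-exclusion: 934 + 373 - 186.

Final answer: 1121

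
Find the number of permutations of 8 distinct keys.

The number of ways to arrange 8 distinct objects is 8!.

Final answer: 8! = 40320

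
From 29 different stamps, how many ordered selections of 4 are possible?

P(29,4) = 29!/(29-4)! = 29!/25!.

Final answer: P(29,4) = 570024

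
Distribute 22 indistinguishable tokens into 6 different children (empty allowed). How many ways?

Stars and bars: C(n+k-1, k-1) = C(27,5).

Final answer: C(27,5) = 80730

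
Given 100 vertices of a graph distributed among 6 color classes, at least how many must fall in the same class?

By pigeonhole with 100 objects and 6 categories: ceiling(100/6).

Final answer: 17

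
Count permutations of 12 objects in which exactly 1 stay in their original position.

Choose which 1 elements are fixed: C(12,1) = 12.
Derange the remaining 11 using D(j) = (j-1)(D(j-1) + D(j-2)), D(0)=1, D(1)=0: D(2)=1, D(3)=2, D(4)=9, D(5)=44, D(6)=265, D(7)=1854, D(8)=14833, D(9)=133496, D(10)=1334961, D(11)=14684570.
Total: 12 x 14684570.

Final answer: C(12,1) D(11) = 176214840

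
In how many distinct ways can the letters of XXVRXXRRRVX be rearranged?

Letters (R:4, V:2, X:5). Total letters: 11.
Permutations = 11!/(5! x 4! x 2!).

Final answer: 6930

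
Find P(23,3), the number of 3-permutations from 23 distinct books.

P(23,3) = 23!/(23-3)! = 23!/20!.

Final answer: P(23,3) = 10626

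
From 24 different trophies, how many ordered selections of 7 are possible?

P(24,7) = 24!/(24-7)! = 24!/17!.

Final answer: P(24,7) = 1744364160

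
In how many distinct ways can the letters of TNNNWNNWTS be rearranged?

Letters (N:5, S:1, T:2, W:2). Total letters: 10.
Permutations = 10!/(5! x 2! x 2!).

Final answer: 7560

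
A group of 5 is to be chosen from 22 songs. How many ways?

C(22,5) = 22!/(5! x (22-5)!).

Final answer: C(22,5) = 26334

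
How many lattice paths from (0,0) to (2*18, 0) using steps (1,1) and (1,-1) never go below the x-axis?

Total monotonic paths to (18,18): C(36,18) = 9075135300.
Paths that cross above y=x (reflection bijection): C(36,19) = 8597496600.
Valid Dyck paths: 9075135300 - 8597496600.
(Check: C(36,18) - C(36,19) = C(36,18)/19, the Catalan number C_{18}.)

Final answer: C_{18} = 477638700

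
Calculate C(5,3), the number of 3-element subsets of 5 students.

C(5,3) = 5!/(3! x (5-3)!).

Final answer: C(5,3) = 10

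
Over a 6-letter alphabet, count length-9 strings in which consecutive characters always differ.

Let g(n) count such strings. g(1) = 6, and each valid string of length n-1 extends in 5 ways (any symbol but the last), so g(n) = 5 g(n-1).
Total: g(9) = 6 x 5^8.

Final answer: 6 x 5^{8} = 2343750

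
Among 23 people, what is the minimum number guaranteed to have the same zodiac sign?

There are 12 possible values for zodiac sign. With 23 people and 12 categories, by pigeonhole: ceiling(23/12).

Final answer: 2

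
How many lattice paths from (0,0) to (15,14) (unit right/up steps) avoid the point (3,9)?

Total paths to (15,14): C(29,14) = 77558760.
Paths through (3,9): C(12,9) x C(17,5) = 1361360.
Avoiding (3,9): 77558760 - 1361360.

Final answer: 76197400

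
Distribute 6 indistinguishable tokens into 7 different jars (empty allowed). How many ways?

Stars and bars: C(n+k-1, k-1) = C(12,6).

Final answer: C(12,6) = 924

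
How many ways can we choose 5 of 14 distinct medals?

C(14,5) = 14!/(5! x (14-5)!).

Final answer: C(14,5) = 2002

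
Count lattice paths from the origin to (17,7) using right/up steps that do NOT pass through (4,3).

Total paths to (17,7): C(24,7) = 346104.
Paths through (4,3): C(7,3) x C(17,4) = 83300.
Avoiding (4,3): 346104 - 83300.

Final answer: 262804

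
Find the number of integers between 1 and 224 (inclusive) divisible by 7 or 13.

Multiples of 7: 32. Multiples of 13: 17. Of both (lcm=91): 2.
By inclusion-exclusion: 32 + 17 - 2.

Final answer: 47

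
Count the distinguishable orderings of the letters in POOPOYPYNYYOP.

Letters (N:1, O:4, P:4, Y:4). Total letters: 13.
Permutations = 13!/(4! x 4! x 4!).

Final answer: 450450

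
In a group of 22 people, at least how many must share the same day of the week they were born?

There are 7 possible values for day of the week they were born. With 22 people and 7 categories, by pigeonhole: ceiling(22/7).

Final answer: 4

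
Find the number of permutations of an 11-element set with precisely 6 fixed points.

Choose which 6 elements are fixed: C(11,6) = 462.
Derange the remaining 5 using D(j) = (j-1)(D(j-1) + D(j-2)), D(0)=1, D(1)=0: D(2)=1, D(3)=2, D(4)=9, D(5)=44.
Total: 462 x 44.

Final answer: C(11,6) D(5) = 20328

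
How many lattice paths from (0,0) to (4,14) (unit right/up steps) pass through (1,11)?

Paths (0,0)->(1,11): C(12,11) = 12.
Paths (1,11)->(4,14): C(6,3) = 20.
By multiplication principle: 12 x 20.

Final answer: 240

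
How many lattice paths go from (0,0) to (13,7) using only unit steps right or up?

Each path has 13 right steps and 7 up steps in some order (20 steps total).
Choose which 7 of the 20 steps are up: C(20,7).

Final answer: C(20,7) = 77520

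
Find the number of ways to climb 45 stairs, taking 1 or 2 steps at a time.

Let f(n) count the ways. The last step is size 1 or 2, so f(n) = f(n-1) + f(n-2) with f(1)=1, f(2)=2.
Building up term by term: f(1)=1, f(2)=2, f(3)=3, f(4)=5, f(5)=8, f(6)=13, f(7)=21, f(8)=34, f(9)=55, f(10)=89, f(11)=144, f(12)=233, f(13)=377, f(14)=610, f(15)=987, f(16)=1597, f(17)=2584, f(18)=4181, f(19)=6765, f(20)=10946, f(21)=17711, f(22)=28657, f(23)=46368, f(24)=75025, f(25)=121393, f(26)=196418, f(27)=317811, f(28)=514229, f(29)=832040, f(30)=1346269, f(31)=2178309, f(32)=3524578, f(33)=5702887, f(34)=9227465, f(35)=14930352, f(36)=24157817, f(37)=39088169, f(38)=63245986, f(39)=102334155, f(40)=165580141, f(41)=267914296, f(42)=433494437, f(43)=701408733, f(44)=1134903170, f(45)=1836311903.

Final answer: 1836311903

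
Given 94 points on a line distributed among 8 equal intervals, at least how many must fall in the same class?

By pigeonhole with 94 objects and 8 categories: ceiling(94/8).

Final answer: 12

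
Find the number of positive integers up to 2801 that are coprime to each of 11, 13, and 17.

|div by 11|=254, |div by 13|=215, |div by 17|=164.
|div by 11&13|=19, |div by 11&17|=14, |div by 13&17|=12, |div by all|=1.
By inclusion-exclusion, divisible by at least one: 254+215+164-19-14-12+1 = 589.
Not divisible by any: 2801 - 589.

Final answer: 2212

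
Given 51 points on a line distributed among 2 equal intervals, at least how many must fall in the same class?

By pigeonhole with 51 objects and 2 categories: ceiling(51/2).

Final answer: 26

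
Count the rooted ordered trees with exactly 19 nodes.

This is a standard Catalan-number count: the answer is C_n. Here n = 19 - 1 = 18.
Using C_0 = 1 and C_(k+1) = C_k x 2(2k+1)/(k+2), build up term by term: C_1=1, C_2=2, C_3=5, C_4=14, C_5=42, C_6=132, C_7=429, C_8=1430, C_9=4862, C_10=16796, C_11=58786, C_12=208012, C_13=742900, C_14=2674440, C_15=9694845, C_16=35357670, C_17=129644790, C_18=477638700.

Final answer: C_{18} = 477638700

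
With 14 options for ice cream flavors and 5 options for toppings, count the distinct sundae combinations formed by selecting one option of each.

By the multiplication principle: 14 x 5.

Final answer: 70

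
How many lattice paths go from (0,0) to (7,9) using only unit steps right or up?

Each path has 7 right steps and 9 up steps in some order (16 steps total).
Choose which 9 of the 16 steps are up: C(16,9).

Final answer: C(16,9) = 11440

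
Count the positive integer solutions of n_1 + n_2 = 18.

Substitute n'_i = n_i - 1 (so n'_i >= 0). Then sum n'_i = 18 - 2 = 16.
Stars and bars: C(16+2-1, 2-1) = C(17,1).

Final answer: C(17,1) = 17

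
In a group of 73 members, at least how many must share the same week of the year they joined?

There are 52 possible values for week of the year they joined. With 73 members and 52 categories, by pigeonhole: ceiling(73/52).

Final answer: 2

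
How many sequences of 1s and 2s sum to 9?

Let f(n) count the ways. The last step is size 1 or 2, so f(n) = f(n-1) + f(n-2) with f(1)=1, f(2)=2.
Building up term by term: f(1)=1, f(2)=2, f(3)=3, f(4)=5, f(5)=8, f(6)=13, f(7)=21, f(8)=34, f(9)=55.

Final answer: 55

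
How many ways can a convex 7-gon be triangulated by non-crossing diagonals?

This is a standard Catalan-number count: the answer is C_n. Here n = 7 - 2 = 5.
C_n = C(2n,n) - C(2n,n+1), so C_{5} = C(10,5) - C(10,6) = 252 - 210.

Final answer: C_{5} = 42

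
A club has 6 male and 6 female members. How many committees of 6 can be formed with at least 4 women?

Sum over valid woman counts:
C(6,4)C(6,2) = 225
C(6,5)C(6,1) = 36
C(6,6)C(6,0) = 1
Total: 225 + 36 + 1.

Final answer: 262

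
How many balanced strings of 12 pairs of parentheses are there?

This is a standard Catalan-number count: the answer is C_n. Here n = 12 (pairs).
C_n = C(2n,n) - C(2n,n+1), so C_{12} = C(24,12) - C(24,13) = 2704156 - 2496144.

Final answer: C_{12} = 208012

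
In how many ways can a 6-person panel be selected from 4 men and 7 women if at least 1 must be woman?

Sum over valid woman counts:
C(7,2)C(4,4) = 21
C(7,3)C(4,3) = 140
C(7,4)C(4,2) = 210
C(7,5)C(4,1) = 84
C(7,6)C(4,0) = 7
Total: 21 + 140 + 210 + 84 + 7.

Final answer: 462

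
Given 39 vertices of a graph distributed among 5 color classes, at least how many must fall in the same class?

By pigeonhole with 39 objects and 5 categories: ceiling(39/5).

Final answer: 8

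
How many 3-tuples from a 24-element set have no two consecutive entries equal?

First character: 24 choices. Each subsequent: 23 choices (must differ from the previous one).
Total: 24 x 23^2.

Final answer: 24 x 23^{2} = 12696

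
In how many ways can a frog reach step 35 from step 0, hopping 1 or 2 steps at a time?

Let f(n) be the number of climbs. Removing the last move (1 or 2 steps) gives f(n) = f(n-1) + f(n-2); base cases f(1)=1, f(2)=2.
Iterating the recurrence: f(1)=1, f(2)=2, f(3)=3, f(4)=5, f(5)=8, f(6)=13, f(7)=21, f(8)=34, f(9)=55, f(10)=89, f(11)=144, f(12)=233, f(13)=377, f(14)=610, f(15)=987, f(16)=1597, f(17)=2584, f(18)=4181, f(19)=6765, f(20)=10946, f(21)=17711, f(22)=28657, f(23)=46368, f(24)=75025, f(25)=121393, f(26)=196418, f(27)=317811, f(28)=514229, f(29)=832040, f(30)=1346269, f(31)=2178309, f(32)=3524578, f(33)=5702887, f(34)=9227465, f(35)=14930352.

Final answer: 14930352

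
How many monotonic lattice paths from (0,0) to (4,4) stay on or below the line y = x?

Total monotonic paths to (4,4): C(8,4) = 70.
A path is bad iff it touches y = x + 1; reflecting its initial segment maps bad paths bijectively onto all paths to (3,5), of which there are C(8,5) = 56.
Valid Dyck paths: 70 - 56.
(This is the Catalan number C_{4}.)

Final answer: C_{4} = 14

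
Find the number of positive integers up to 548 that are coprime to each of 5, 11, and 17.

|div by 5|=109, |div by 11|=49, |div by 17|=32.
|div by 5&11|=9, |div by 5&17|=6, |div by 11&17|=2, |div by all|=0.
By inclusion-exclusion, divisible by at least one: 109+49+32-9-6-2+0 = 173.
Not divisible by any: 548 - 173.

Final answer: 375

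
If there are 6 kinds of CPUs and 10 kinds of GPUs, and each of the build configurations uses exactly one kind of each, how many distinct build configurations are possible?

By the multiplication principle: 6 x 10.

Final answer: 60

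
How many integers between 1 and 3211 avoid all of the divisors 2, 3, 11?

|div by 2|=1605, |div by 3|=1070, |div by 11|=291.
|div by 2&3|=535, |div by 2&11|=145, |div by 3&11|=97, |div by all|=48.
By inclusion-exclusion, divisible by at least one: 1605+1070+291-535-145-97+48 = 2237.
Not divisible by any: 3211 - 2237.

Final answer: 974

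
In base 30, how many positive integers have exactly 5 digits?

In base 30, the leading digit has 29 choices (1..29); each of the remaining 4 digits has 30 choices.
Total: 29 x 30^4.

Final answer: 23490000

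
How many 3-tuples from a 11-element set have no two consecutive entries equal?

Let g(n) count such strings. g(1) = 11, and each valid string of length n-1 extends in 10 ways (any symbol but the last), so g(n) = 10 g(n-1).
Total: g(3) = 11 x 10^2.

Final answer: 11 x 10^{2} = 1100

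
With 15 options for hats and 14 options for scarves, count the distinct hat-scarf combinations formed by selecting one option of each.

By the multiplication principle: 15 x 14.

Final answer: 210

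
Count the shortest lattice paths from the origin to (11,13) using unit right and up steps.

Each path has 11 right steps and 13 up steps in some order (24 steps total).
Choose which 13 of the 24 steps are up: C(24,13).

Final answer: C(24,13) = 2496144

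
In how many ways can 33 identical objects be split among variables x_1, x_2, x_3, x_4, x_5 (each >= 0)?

Stars and bars with 33 stars and 4 bars:
C(33+5-1, 5-1) = C(37,4).

Final answer: C(37,4) = 66045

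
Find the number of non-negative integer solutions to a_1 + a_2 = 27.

Stars and bars with 27 stars and 1 bars:
C(27+2-1, 2-1) = C(28,1).

Final answer: C(28,1) = 28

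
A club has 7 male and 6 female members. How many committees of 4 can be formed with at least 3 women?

Sum over valid woman counts:
C(6,3)C(7,1) = 140
C(6,4)C(7,0) = 15
Total: 140 + 15.

Final answer: 155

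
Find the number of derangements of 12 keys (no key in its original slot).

D(n) = (n-1)(D(n-1) + D(n-2)), D(0)=1, D(1)=0.
D(2) = 1 x (0 + 1) = 1
D(3) = 2 x (1 + 0) = 2
D(4) = 3 x (2 + 1) = 9
D(5) = 4 x (9 + 2) = 44
D(6) = 5 x (44 + 9) = 265
D(7) = 6 x (265 + 44) = 1854
D(8) = 7 x (1854 + 265) = 14833
D(9) = 8 x (14833 + 1854) = 133496
D(10) = 9 x (133496 + 14833) = 1334961
D(11) = 10 x (1334961 + 133496) = 14684570
D(12) = 11 x (D(11) + D(10)) = 11 x (14684570 + 1334961)

Final answer: D(12) = 176214841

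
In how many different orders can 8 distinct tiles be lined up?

The number of ways to arrange 8 distinct objects is 8!.

Final answer: 8! = 40320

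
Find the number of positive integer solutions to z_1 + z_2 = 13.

Substitute z'_i = z_i - 1 (so z'_i >= 0). Then sum z'_i = 13 - 2 = 11.
Stars and bars: C(11+2-1, 2-1) = C(12,1).

Final answer: C(12,1) = 12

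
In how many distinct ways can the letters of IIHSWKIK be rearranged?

Letters (H:1, I:3, K:2, S:1, W:1). Total letters: 8.
Permutations = 8!/(3! x 2!).

Final answer: 3360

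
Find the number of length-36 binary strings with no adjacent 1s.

A valid string ends in 0 (append to any length-(n-1) valid string) or in 01 (append to any length-(n-2) valid string), so a(n) = a(n-1) + a(n-2) with a(1)=2, a(2)=3.
Computing successive values: a(1)=2, a(2)=3, a(3)=5, a(4)=8, a(5)=13, a(6)=21, a(7)=34, a(8)=55, a(9)=89, a(10)=144, a(11)=233, a(12)=377, a(13)=610, a(14)=987, a(15)=1597, a(16)=2584, a(17)=4181, a(18)=6765, a(19)=10946, a(20)=17711, a(21)=28657, a(22)=46368, a(23)=75025, a(24)=121393, a(25)=196418, a(26)=317811, a(27)=514229, a(28)=832040, a(29)=1346269, a(30)=2178309, a(31)=3524578, a(32)=5702887, a(33)=9227465, a(34)=14930352, a(35)=24157817, a(36)=39088169.

Final answer: 39088169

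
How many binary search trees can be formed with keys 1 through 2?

This is a standard Catalan-number count: the answer is C_n. Here n = 2.
C_n = C(2n,n)/(n+1), so C_{2} = C(4,2)/3 = 6/3.

Final answer: C_{2} = 2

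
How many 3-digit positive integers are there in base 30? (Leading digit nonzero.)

These are the integers in [30^2, 30^3), so the count is 30^3 - 30^2 = 29 x 30^2.

Final answer: 26100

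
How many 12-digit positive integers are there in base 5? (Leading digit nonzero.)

These are the integers in [5^11, 5^12), so the count is 5^12 - 5^11 = 4 x 5^11.

Final answer: 195312500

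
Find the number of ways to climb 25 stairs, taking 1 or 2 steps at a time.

Let f(n) count the ways. The last step is size 1 or 2, so f(n) = f(n-1) + f(n-2) with f(1)=1, f(2)=2.
Iterating the recurrence: f(1)=1, f(2)=2, f(3)=3, f(4)=5, f(5)=8, f(6)=13, f(7)=21, f(8)=34, f(9)=55, f(10)=89, f(11)=144, f(12)=233, f(13)=377, f(14)=610, f(15)=987, f(16)=1597, f(17)=2584, f(18)=4181, f(19)=6765, f(20)=10946, f(21)=17711, f(22)=28657, f(23)=46368, f(24)=75025, f(25)=121393.

Final answer: 121393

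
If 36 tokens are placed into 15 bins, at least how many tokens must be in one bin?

By the pigeonhole principle: ceiling(36/15).

Final answer: 3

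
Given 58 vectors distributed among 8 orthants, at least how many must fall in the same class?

By pigeonhole with 58 objects and 8 categories: ceiling(58/8).

Final answer: 8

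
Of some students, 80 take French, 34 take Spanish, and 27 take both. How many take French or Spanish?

|A union B| = |A| + |B| - |A intersect B| = 80 + 34 - 27.

Final answer: 87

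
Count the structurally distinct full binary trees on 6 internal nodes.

This is a standard Catalan-number count: the answer is C_n. Here n = 6.
C_n = C(2n,n)/(n+1), so C_{6} = C(12,6)/7 = 924/7.

Final answer: C_{6} = 132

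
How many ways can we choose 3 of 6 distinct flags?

C(6,3) = 6!/(3! x (6-3)!).

Final answer: C(6,3) = 20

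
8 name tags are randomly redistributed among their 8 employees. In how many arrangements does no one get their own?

D(n) = (n-1)(D(n-1) + D(n-2)), D(0)=1, D(1)=0.
D(2) = 1 x (0 + 1) = 1
D(3) = 2 x (1 + 0) = 2
D(4) = 3 x (2 + 1) = 9
D(5) = 4 x (9 + 2) = 44
D(6) = 5 x (44 + 9) = 265
D(7) = 6 x (265 + 44) = 1854
D(8) = 7 x (D(7) + D(6)) = 7 x (1854 + 265)

Final answer: D(8) = 14833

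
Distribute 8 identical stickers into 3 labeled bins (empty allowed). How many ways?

Stars and bars: C(n+k-1, k-1) = C(10,2).

Final answer: C(10,2) = 45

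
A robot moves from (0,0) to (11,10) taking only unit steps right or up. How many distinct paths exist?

Each path has 11 right steps and 10 up steps in some order (21 steps total).
Choose which 10 of the 21 steps are up: C(21,10).

Final answer: C(21,10) = 352716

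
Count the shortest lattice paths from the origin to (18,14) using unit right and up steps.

Each path has 18 right steps and 14 up steps in some order (32 steps total).
Choose which 14 of the 32 steps are up: C(32,14).

Final answer: C(32,14) = 471435600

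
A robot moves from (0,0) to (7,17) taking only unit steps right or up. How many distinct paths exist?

Each path has 7 right steps and 17 up steps in some order (24 steps total).
Choose which 17 of the 24 steps are up: C(24,17).

Final answer: C(24,17) = 346104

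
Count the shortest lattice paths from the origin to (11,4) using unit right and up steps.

Each path has 11 right steps and 4 up steps in some order (15 steps total).
Choose which 4 of the 15 steps are up: C(15,4).

Final answer: C(15,4) = 1365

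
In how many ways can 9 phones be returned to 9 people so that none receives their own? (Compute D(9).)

Derangements satisfy D(n) = (n-1)(D(n-1) + D(n-2)), starting from D(0)=1, D(1)=0.
D(2) = 1 x (0 + 1) = 1
D(3) = 2 x (1 + 0) = 2
D(4) = 3 x (2 + 1) = 9
D(5) = 4 x (9 + 2) = 44
D(6) = 5 x (44 + 9) = 265
D(7) = 6 x (265 + 44) = 1854
D(8) = 7 x (1854 + 265) = 14833
D(9) = 8 x (D(8) + D(7)) = 8 x (14833 + 1854)

Final answer: D(9) = 133496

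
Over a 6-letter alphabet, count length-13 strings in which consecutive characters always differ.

First character: 6 choices. Each subsequent: 5 choices (must differ from the previous one).
Total: 6 x 5^12.

Final answer: 6 x 5^{12} = 1464843750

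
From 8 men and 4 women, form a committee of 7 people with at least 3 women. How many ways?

Sum over valid woman counts:
C(4,3)C(8,4) = 280
C(4,4)C(8,3) = 56
Total: 280 + 56.

Final answer: 336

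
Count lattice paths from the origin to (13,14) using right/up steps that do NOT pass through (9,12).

Total paths to (13,14): C(27,14) = 20058300.
Paths through (9,12): C(21,12) x C(6,2) = 4408950.
Avoiding (9,12): 20058300 - 4408950.

Final answer: 15649350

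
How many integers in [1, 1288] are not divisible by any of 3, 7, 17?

|div by 3|=429, |div by 7|=184, |div by 17|=75.
|div by 3&7|=61, |div by 3&17|=25, |div by 7&17|=10, |div by all|=3.
By inclusion-exclusion, divisible by at least one: 429+184+75-61-25-10+3 = 595.
Not divisible by any: 1288 - 595.

Final answer: 693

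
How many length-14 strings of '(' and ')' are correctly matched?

The structures are counted by the Catalan number C_n. Here n = 7 (pairs).
Using C_0 = 1 and C_(k+1) = C_k x 2(2k+1)/(k+2), build up term by term: C_1=1, C_2=2, C_3=5, C_4=14, C_5=42, C_6=132, C_7=429.

Final answer: C_{7} = 429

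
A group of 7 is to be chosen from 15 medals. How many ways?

C(15,7) = 15!/(7! x 8!).

Final answer: \binom{15}{7} = 6435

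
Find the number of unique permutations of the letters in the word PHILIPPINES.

Letters (E:1, H:1, I:3, L:1, N:1, P:3, S:1). Total letters: 11.
Permutations = 11!/(3! x 3!).

Final answer: 1108800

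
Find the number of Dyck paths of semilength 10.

Total monotonic paths to (10,10): C(20,10) = 184756.
Paths that cross above y=x (reflection bijection): C(20,11) = 167960.
Valid Dyck paths: 184756 - 167960.
(This is the Catalan number C_{10}.)

Final answer: C_{10} = 16796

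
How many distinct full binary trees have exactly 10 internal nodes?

This is counted by the nth Catalan number C_n. Here n = 10.
C_n = (2n)!/(n!(n+1)!), so C_{10} = 20!/(10! x 11!) = C(20,10)/11 = 184756/11.

Final answer: C_{10} = 16796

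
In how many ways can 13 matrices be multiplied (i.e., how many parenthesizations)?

This is counted by the nth Catalan number C_n. Here n = 13 - 1 = 12.
C_n = C(2n,n)/(n+1), so C_{12} = C(24,12)/13 = 2704156/13.

Final answer: C_{12} = 208012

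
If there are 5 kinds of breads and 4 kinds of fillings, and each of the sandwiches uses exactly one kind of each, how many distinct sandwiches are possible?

By the multiplication principle: 5 x 4.

Final answer: 20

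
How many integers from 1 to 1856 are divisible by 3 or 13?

Multiples of 3: 618. Multiples of 13: 142. Of both (lcm=39): 47.
By inclusion-exclusion: 618 + 142 - 47.

Final answer: 713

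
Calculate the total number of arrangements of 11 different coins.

The number of ways to arrange 11 distinct objects is 11!.

Final answer: 11! = 39916800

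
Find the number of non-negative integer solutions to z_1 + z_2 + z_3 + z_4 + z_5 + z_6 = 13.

Stars and bars with 13 stars and 5 bars:
C(13+6-1, 6-1) = C(18,5).

Final answer: C(18,5) = 8568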